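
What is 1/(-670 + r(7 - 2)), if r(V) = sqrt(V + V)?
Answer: -67/44889 - sqrt(10)/448890 ≈ -0.0014996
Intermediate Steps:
r(V) = sqrt(2)*sqrt(V) (r(V) = sqrt(2*V) = sqrt(2)*sqrt(V))
1/(-670 + r(7 - 2)) = 1/(-670 + sqrt(2)*sqrt(7 - 2)) = 1/(-670 + sqrt(2)*sqrt(5)) = 1/(-670 + sqrt(10))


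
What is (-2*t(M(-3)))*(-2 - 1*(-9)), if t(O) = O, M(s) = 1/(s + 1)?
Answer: 7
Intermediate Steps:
M(s) = 1/(1 + s)
(-2*t(M(-3)))*(-2 - 1*(-9)) = (-2/(1 - 3))*(-2 - 1*(-9)) = (-2/(-2))*(-2 + 9) = -2*(-½)*7 = 1*7 = 7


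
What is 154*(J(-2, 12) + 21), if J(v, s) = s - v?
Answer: 5390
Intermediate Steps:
154*(J(-2, 12) + 21) = 154*((12 - 1*(-2)) + 21) = 154*((12 + 2) + 21) = 154*(14 + 21) = 154*35 = 5390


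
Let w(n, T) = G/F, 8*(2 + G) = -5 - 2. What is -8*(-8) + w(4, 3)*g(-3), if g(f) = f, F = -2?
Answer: 955/16 ≈ 59.688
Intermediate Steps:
G = -23/8 (G = -2 + (-5 - 2)/8 = -2 + (⅛)*(-7) = -2 - 7/8 = -23/8 ≈ -2.8750)
w(n, T) = 23/16 (w(n, T) = -23/8/(-2) = -23/8*(-½) = 23/16)
-8*(-8) + w(4, 3)*g(-3) = -8*(-8) + (23/16)*(-3) = 64 - 69/16 = 955/16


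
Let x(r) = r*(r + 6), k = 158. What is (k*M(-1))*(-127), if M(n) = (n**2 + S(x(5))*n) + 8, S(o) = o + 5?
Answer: 1023366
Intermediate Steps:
x(r) = r*(6 + r)
S(o) = 5 + o
M(n) = 8 + n**2 + 60*n (M(n) = (n**2 + (5 + 5*(6 + 5))*n) + 8 = (n**2 + (5 + 5*11)*n) + 8 = (n**2 + (5 + 55)*n) + 8 = (n**2 + 60*n) + 8 = 8 + n**2 + 60*n)
(k*M(-1))*(-127) = (158*(8 + (-1)**2 + 60*(-1)))*(-127) = (158*(8 + 1 - 60))*(-127) = (158*(-51))*(-127) = -8058*(-127) = 1023366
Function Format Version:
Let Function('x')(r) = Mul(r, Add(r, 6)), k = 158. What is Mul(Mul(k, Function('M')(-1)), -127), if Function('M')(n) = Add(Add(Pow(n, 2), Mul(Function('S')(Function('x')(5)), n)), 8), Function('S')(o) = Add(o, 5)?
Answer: 1023366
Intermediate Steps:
Function('x')(r) = Mul(r, Add(6, r))
Function('S')(o) = Add(5, o)
Function('M')(n) = Add(8, Pow(n, 2), Mul(60, n)) (Function('M')(n) = Add(Add(Pow(n, 2), Mul(Add(5, Mul(5, Add(6, 5))), n)), 8) = Add(Add(Pow(n, 2), Mul(Add(5, Mul(5, 11)), n)), 8) = Add(Add(Pow(n, 2), Mul(Add(5, 55), n)), 8) = Add(Add(Pow(n, 2), Mul(60, n)), 8) = Add(8, Pow(n, 2), Mul(60, n)))
Mul(Mul(k, Function('M')(-1)), -127) = Mul(Mul(158, Add(8, Pow(-1, 2), Mul(60, -1))), -127) = Mul(Mul(158, Add(8, 1, -60)), -127) = Mul(Mul(158, -51), -127) = Mul(-8058, -127) = 1023366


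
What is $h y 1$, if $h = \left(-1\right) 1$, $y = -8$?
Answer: $8$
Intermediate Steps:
$h = -1$
$h y 1 = \left(-1\right) \left(-8\right) 1 = 8 \cdot 1 = 8$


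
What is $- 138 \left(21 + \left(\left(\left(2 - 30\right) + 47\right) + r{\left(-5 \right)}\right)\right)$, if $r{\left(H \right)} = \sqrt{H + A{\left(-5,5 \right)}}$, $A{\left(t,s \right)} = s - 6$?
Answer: $-5520 - 138 i \sqrt{6} \approx -5520.0 - 338.03 i$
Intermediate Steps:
$A{\left(t,s \right)} = -6 + s$ ($A{\left(t,s \right)} = s - 6 = -6 + s$)
$r{\left(H \right)} = \sqrt{-1 + H}$ ($r{\left(H \right)} = \sqrt{H + \left(-6 + 5\right)} = \sqrt{H - 1} = \sqrt{-1 + H}$)
$- 138 \left(21 + \left(\left(\left(2 - 30\right) + 47\right) + r{\left(-5 \right)}\right)\right) = - 138 \left(21 + \left(\left(\left(2 - 30\right) + 47\right) + \sqrt{-1 - 5}\right)\right) = - 138 \left(21 + \left(\left(\left(2 - 30\right) + 47\right) + \sqrt{-6}\right)\right) = - 138 \left(21 + \left(\left(-28 + 47\right) + i \sqrt{6}\right)\right) = - 138 \left(21 + \left(19 + i \sqrt{6}\right)\right) = - 138 \left(40 + i \sqrt{6}\right) = -5520 - 138 i \sqrt{6}$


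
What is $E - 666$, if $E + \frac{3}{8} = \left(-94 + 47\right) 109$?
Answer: $- \frac{46315}{8} \approx -5789.4$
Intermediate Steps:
$E = - \frac{40987}{8}$ ($E = - \frac{3}{8} + \left(-94 + 47\right) 109 = - \frac{3}{8} - 5123 = - \frac{40987}{8} \approx -5123.4$)
$E - 666 = - \frac{40987}{8} - 666 = - \frac{46315}{8}$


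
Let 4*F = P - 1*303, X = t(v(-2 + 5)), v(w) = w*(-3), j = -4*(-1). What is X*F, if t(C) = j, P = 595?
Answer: 292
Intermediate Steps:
j = 4
v(w) = -3*w
t(C) = 4
X = 4
F = 73 (F = (595 - 1*303)/4 = (595 - 303)/4 = (¼)*292 = 73)
X*F = 4*73 = 292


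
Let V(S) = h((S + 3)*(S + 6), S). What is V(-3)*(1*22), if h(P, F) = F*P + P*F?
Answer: 0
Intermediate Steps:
h(P, F) = 2*F*P (h(P, F) = F*P + F*P = 2*F*P)
V(S) = 2*S*(3 + S)*(6 + S) (V(S) = 2*S*((S + 3)*(S + 6)) = 2*S*((3 + S)*(6 + S)) = 2*S*(3 + S)*(6 + S))
V(-3)*(1*22) = (2*(-3)*(18 + (-3)**2 + 9*(-3)))*(1*22) = (2*(-3)*(18 + 9 - 27))*22 = (2*(-3)*0)*22 = 0*22 = 0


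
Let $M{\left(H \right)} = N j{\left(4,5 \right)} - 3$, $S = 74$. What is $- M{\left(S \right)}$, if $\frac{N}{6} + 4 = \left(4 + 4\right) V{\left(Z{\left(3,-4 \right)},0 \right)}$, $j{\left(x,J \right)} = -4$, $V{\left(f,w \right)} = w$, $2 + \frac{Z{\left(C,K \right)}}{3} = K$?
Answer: $-93$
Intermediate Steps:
$Z{\left(C,K \right)} = -6 + 3 K$
$N = -24$ ($N = -24 + 6 \left(4 + 4\right) 0 = -24 + 6 \cdot 8 \cdot 0 = -24 + 6 \cdot 0 = -24 + 0 = -24$)
$M{\left(H \right)} = 93$ ($M{\left(H \right)} = \left(-24\right) \left(-4\right) - 3 = 96 - 3 = 93$)
$- M{\left(S \right)} = \left(-1\right) 93 = -93$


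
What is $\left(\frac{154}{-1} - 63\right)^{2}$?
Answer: $47089$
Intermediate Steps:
$\left(\frac{154}{-1} - 63\right)^{2} = \left(154 \left(-1\right) - 63\right)^{2} = \left(-154 - 63\right)^{2} = \left(-217\right)^{2} = 47089$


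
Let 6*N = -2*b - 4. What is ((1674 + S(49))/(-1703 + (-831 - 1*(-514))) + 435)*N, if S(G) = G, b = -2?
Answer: 0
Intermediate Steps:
N = 0 (N = (-2*(-2) - 4)/6 = (4 - 4)/6 = (⅙)*0 = 0)
((1674 + S(49))/(-1703 + (-831 - 1*(-514))) + 435)*N = ((1674 + 49)/(-1703 + (-831 - 1*(-514))) + 435)*0 = (1723/(-1703 + (-831 + 514)) + 435)*0 = (1723/(-1703 - 317) + 435)*0 = (1723/(-2020) + 435)*0 = (1723*(-1/2020) + 435)*0 = (-1723/2020 + 435)*0 = (876977/2020)*0 = 0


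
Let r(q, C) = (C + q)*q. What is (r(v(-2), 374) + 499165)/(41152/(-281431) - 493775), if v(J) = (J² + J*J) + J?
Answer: -141122167795/138963633177 ≈ -1.0155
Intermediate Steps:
v(J) = J + 2*J² (v(J) = (J² + J²) + J = 2*J² + J = J + 2*J²)
r(q, C) = q*(C + q)
(r(v(-2), 374) + 499165)/(41152/(-281431) - 493775) = ((-2*(1 + 2*(-2)))*(374 - 2*(1 + 2*(-2))) + 499165)/(41152/(-281431) - 493775) = ((-2*(1 - 4))*(374 - 2*(1 - 4)) + 499165)/(41152*(-1/281431) - 493775) = ((-2*(-3))*(374 - 2*(-3)) + 499165)/(-41152/281431 - 493775) = (6*(374 + 6) + 499165)/(-138963633177/281431) = (6*380 + 499165)*(-281431/138963633177) = (2280 + 499165)*(-281431/138963633177) = 501445*(-281431/138963633177) = -141122167795/138963633177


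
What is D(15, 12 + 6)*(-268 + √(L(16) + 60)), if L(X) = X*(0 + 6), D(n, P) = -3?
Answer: 804 - 6*√39 ≈ 766.53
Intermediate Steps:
L(X) = 6*X (L(X) = X*6 = 6*X)
D(15, 12 + 6)*(-268 + √(L(16) + 60)) = -3*(-268 + √(6*16 + 60)) = -3*(-268 + √(96 + 60)) = -3*(-268 + √156) = -3*(-268 + 2*√39) = 804 - 6*√39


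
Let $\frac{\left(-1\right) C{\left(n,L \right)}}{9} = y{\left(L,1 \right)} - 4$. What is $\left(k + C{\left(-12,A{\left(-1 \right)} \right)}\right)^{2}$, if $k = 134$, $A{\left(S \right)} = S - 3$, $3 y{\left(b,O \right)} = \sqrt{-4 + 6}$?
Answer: $28918 - 1020 \sqrt{2} \approx 27476.0$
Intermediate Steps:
$y{\left(b,O \right)} = \frac{\sqrt{2}}{3}$ ($y{\left(b,O \right)} = \frac{\sqrt{-4 + 6}}{3} = \frac{\sqrt{2}}{3}$)
$A{\left(S \right)} = -3 + S$ ($A{\left(S \right)} = S - 3 = -3 + S$)
$C{\left(n,L \right)} = 36 - 3 \sqrt{2}$ ($C{\left(n,L \right)} = - 9 \left(\frac{\sqrt{2}}{3} - 4\right) = - 9 \left(-4 + \frac{\sqrt{2}}{3}\right) = 36 - 3 \sqrt{2}$)
$\left(k + C{\left(-12,A{\left(-1 \right)} \right)}\right)^{2} = \left(134 + \left(36 - 3 \sqrt{2}\right)\right)^{2} = \left(170 - 3 \sqrt{2}\right)^{2}$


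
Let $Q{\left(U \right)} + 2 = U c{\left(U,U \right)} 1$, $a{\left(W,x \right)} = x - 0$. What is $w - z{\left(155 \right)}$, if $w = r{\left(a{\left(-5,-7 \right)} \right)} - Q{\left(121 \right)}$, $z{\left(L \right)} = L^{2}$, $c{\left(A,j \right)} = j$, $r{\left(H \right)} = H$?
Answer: $-38671$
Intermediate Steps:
$a{\left(W,x \right)} = x$ ($a{\left(W,x \right)} = x + 0 = x$)
$Q{\left(U \right)} = -2 + U^{2}$ ($Q{\left(U \right)} = -2 + U U 1 = -2 + U^{2} \cdot 1 = -2 + U^{2}$)
$w = -14646$ ($w = -7 - \left(-2 + 121^{2}\right) = -7 - \left(-2 + 14641\right) = -7 - 14639 = -14646$)
$w - z{\left(155 \right)} = -14646 - 155^{2} = -14646 - 24025 = -38671$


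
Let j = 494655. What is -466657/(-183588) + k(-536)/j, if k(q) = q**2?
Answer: 94526105461/30270907380 ≈ 3.1227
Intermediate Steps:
-466657/(-183588) + k(-536)/j = -466657/(-183588) + (-536)**2/494655 = -466657*(-1/183588) + 287296*(1/494655) = 466657/183588 + 287296/494655 = 94526105461/30270907380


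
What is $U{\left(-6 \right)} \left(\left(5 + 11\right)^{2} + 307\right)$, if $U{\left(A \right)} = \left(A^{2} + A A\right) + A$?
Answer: $37158$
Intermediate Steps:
$U{\left(A \right)} = A + 2 A^{2}$ ($U{\left(A \right)} = \left(A^{2} + A^{2}\right) + A = 2 A^{2} + A = A + 2 A^{2}$)
$U{\left(-6 \right)} \left(\left(5 + 11\right)^{2} + 307\right) = - 6 \left(1 + 2 \left(-6\right)\right) \left(\left(5 + 11\right)^{2} + 307\right) = - 6 \left(1 - 12\right) \left(16^{2} + 307\right) = \left(-6\right) \left(-11\right) \left(256 + 307\right) = 66 \cdot 563 = 37158$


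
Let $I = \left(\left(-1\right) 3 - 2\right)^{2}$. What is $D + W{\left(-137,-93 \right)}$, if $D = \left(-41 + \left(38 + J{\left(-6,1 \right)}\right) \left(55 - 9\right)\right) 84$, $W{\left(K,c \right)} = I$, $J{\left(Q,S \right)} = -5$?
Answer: $124093$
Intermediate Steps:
$I = 25$ ($I = \left(-3 - 2\right)^{2} = \left(-5\right)^{2} = 25$)
$W{\left(K,c \right)} = 25$
$D = 124068$ ($D = \left(-41 + \left(38 - 5\right) \left(55 - 9\right)\right) 84 = \left(-41 + 33 \cdot 46\right) 84 = \left(-41 + 1518\right) 84 = 1477 \cdot 84 = 124068$)
$D + W{\left(-137,-93 \right)} = 124068 + 25 = 124093$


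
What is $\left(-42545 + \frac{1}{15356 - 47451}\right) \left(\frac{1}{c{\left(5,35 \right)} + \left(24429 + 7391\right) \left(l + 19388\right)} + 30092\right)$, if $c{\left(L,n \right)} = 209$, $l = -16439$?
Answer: $- \frac{3855785596111048305264}{3011710999955} \approx -1.2803 \cdot 10^{9}$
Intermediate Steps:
$\left(-42545 + \frac{1}{15356 - 47451}\right) \left(\frac{1}{c{\left(5,35 \right)} + \left(24429 + 7391\right) \left(l + 19388\right)} + 30092\right) = \left(-42545 + \frac{1}{15356 - 47451}\right) \left(\frac{1}{209 + \left(24429 + 7391\right) \left(-16439 + 19388\right)} + 30092\right) = \left(-42545 + \frac{1}{-32095}\right) \left(\frac{1}{209 + 31820 \cdot 2949} + 30092\right) = \left(-42545 - \frac{1}{32095}\right) \left(\frac{1}{209 + 93837180} + 30092\right) = - \frac{1365481776 \left(\frac{1}{93837389} + 30092\right)}{32095} = \left(- \frac{1365481776}{32095}\right) \frac{2823754709789}{93837389} = - \frac{3855785596111048305264}{3011710999955}$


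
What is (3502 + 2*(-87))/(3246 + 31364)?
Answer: 1664/17305 ≈ 0.096157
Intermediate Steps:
(3502 + 2*(-87))/(3246 + 31364) = (3502 - 174)/34610 = 3328*(1/34610) = 1664/17305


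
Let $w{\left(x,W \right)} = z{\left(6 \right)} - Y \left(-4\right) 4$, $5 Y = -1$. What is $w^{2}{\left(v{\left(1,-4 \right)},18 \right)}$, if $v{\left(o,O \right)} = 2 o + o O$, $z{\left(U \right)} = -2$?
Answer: $\frac{676}{25} \approx 27.04$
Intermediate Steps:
$Y = - \frac{1}{5}$ ($Y = \frac{1}{5} \left(-1\right) = - \frac{1}{5} \approx -0.2$)
$v{\left(o,O \right)} = 2 o + O o$
$w{\left(x,W \right)} = - \frac{26}{5}$ ($w{\left(x,W \right)} = -2 - \left(- \frac{1}{5}\right) \left(-4\right) 4 = -2 - \frac{4}{5} \cdot 4 = -2 - \frac{16}{5} = - \frac{26}{5}$)
$w^{2}{\left(v{\left(1,-4 \right)},18 \right)} = \left(- \frac{26}{5}\right)^{2} = \frac{676}{25}$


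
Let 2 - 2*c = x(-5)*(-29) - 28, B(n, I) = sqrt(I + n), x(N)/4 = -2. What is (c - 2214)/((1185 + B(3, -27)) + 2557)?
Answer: -4331365/7001294 + 2315*I*sqrt(6)/7001294 ≈ -0.61865 + 0.00080993*I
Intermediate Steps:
x(N) = -8 (x(N) = 4*(-2) = -8)
c = -101 (c = 1 - (-8*(-29) - 28)/2 = 1 - (232 - 28)/2 = 1 - 1/2*204 = 1 - 102 = -101)
(c - 2214)/((1185 + B(3, -27)) + 2557) = (-101 - 2214)/((1185 + sqrt(-27 + 3)) + 2557) = -2315/((1185 + sqrt(-24)) + 2557) = -2315/((1185 + 2*I*sqrt(6)) + 2557) = -2315/(3742 + 2*I*sqrt(6))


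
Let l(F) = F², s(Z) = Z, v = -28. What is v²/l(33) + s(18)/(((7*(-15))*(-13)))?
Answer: 363254/495495 ≈ 0.73311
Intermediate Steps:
v²/l(33) + s(18)/(((7*(-15))*(-13))) = (-28)²/(33²) + 18/(((7*(-15))*(-13))) = 784/1089 + 18/((-105*(-13))) = 784*(1/1089) + 18/1365 = 784/1089 + 18*(1/1365) = 784/1089 + 6/455 = 363254/495495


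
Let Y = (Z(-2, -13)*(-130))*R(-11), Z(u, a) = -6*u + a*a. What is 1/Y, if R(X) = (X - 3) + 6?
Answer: 1/188240 ≈ 5.3124e-6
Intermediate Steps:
R(X) = 3 + X (R(X) = (-3 + X) + 6 = 3 + X)
Z(u, a) = a² - 6*u (Z(u, a) = -6*u + a² = a² - 6*u)
Y = 188240 (Y = (((-13)² - 6*(-2))*(-130))*(3 - 11) = ((169 + 12)*(-130))*(-8) = (181*(-130))*(-8) = -23530*(-8) = 188240)
1/Y = 1/188240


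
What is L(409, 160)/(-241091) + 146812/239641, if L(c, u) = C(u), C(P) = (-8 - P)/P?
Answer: 707906070301/1155505766620 ≈ 0.61264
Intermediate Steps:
C(P) = (-8 - P)/P
L(c, u) = (-8 - u)/u
L(409, 160)/(-241091) + 146812/239641 = ((-8 - 1*160)/160)/(-241091) + 146812/239641 = ((-8 - 160)/160)*(-1/241091) + 146812*(1/239641) = ((1/160)*(-168))*(-1/241091) + 146812/239641 = -21/20*(-1/241091) + 146812/239641 = 21/4821820 + 146812/239641 = 707906070301/1155505766620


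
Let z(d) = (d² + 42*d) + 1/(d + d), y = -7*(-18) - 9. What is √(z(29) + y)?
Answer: √7320122/58 ≈ 46.648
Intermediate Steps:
y = 117 (y = 126 - 9 = 117)
z(d) = d² + 1/(2*d) + 42*d (z(d) = (d² + 42*d) + 1/(2*d) = d² + 1/(2*d) + 42*d)
√(z(29) + y) = √((29² + (½)/29 + 42*29) + 117) = √((841 + (½)*(1/29) + 1218) + 117) = √((841 + 1/58 + 1218) + 117) = √(119423/58 + 117) = √(126209/58) = √7320122/58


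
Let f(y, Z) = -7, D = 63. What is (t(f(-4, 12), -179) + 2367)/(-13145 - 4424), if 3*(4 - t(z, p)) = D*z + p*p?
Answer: 24487/52707 ≈ 0.46459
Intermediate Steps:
t(z, p) = 4 - 21*z - p²/3 (t(z, p) = 4 - (63*z + p*p)/3 = 4 - (63*z + p²)/3 = 4 - (p² + 63*z)/3 = 4 + (-21*z - p²/3) = 4 - 21*z - p²/3)
(t(f(-4, 12), -179) + 2367)/(-13145 - 4424) = ((4 - 21*(-7) - ⅓*(-179)²) + 2367)/(-13145 - 4424) = ((4 + 147 - ⅓*32041) + 2367)/(-17569) = ((4 + 147 - 32041/3) + 2367)*(-1/17569) = (-31588/3 + 2367)*(-1/17569) = -24487/3*(-1/17569) = 24487/52707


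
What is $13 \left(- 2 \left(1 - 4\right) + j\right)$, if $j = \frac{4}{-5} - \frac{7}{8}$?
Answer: $\frac{2249}{40} \approx 56.225$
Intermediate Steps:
$j = - \frac{67}{40}$ ($j = 4 \left(- \frac{1}{5}\right) - \frac{7}{8} = - \frac{4}{5} - \frac{7}{8} = - \frac{67}{40} \approx -1.675$)
$13 \left(- 2 \left(1 - 4\right) + j\right) = 13 \left(- 2 \left(1 - 4\right) - \frac{67}{40}\right) = 13 \left(\left(-2\right) \left(-3\right) - \frac{67}{40}\right) = 13 \left(6 - \frac{67}{40}\right) = 13 \cdot \frac{173}{40} = \frac{2249}{40}$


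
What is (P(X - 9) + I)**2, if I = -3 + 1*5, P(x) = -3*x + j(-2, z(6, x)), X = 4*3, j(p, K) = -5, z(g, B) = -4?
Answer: 144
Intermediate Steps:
X = 12
P(x) = -5 - 3*x (P(x) = -3*x - 5 = -5 - 3*x)
I = 2 (I = -3 + 5 = 2)
(P(X - 9) + I)**2 = ((-5 - 3*(12 - 9)) + 2)**2 = ((-5 - 3*3) + 2)**2 = ((-5 - 9) + 2)**2 = (-14 + 2)**2 = (-12)**2 = 144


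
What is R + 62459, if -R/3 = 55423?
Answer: -103810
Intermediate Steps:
R = -166269 (R = -3*55423 = -166269)
R + 62459 = -166269 + 62459 = -103810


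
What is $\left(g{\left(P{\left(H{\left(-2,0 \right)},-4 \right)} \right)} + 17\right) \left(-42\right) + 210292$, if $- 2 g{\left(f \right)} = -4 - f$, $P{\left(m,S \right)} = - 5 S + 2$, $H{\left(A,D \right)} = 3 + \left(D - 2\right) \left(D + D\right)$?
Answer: $209032$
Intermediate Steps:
$H{\left(A,D \right)} = 3 + 2 D \left(-2 + D\right)$ ($H{\left(A,D \right)} = 3 + \left(-2 + D\right) 2 D = 3 + 2 D \left(-2 + D\right)$)
$P{\left(m,S \right)} = 2 - 5 S$
$g{\left(f \right)} = 2 + \frac{f}{2}$ ($g{\left(f \right)} = - \frac{-4 - f}{2} = 2 + \frac{f}{2}$)
$\left(g{\left(P{\left(H{\left(-2,0 \right)},-4 \right)} \right)} + 17\right) \left(-42\right) + 210292 = \left(\left(2 + \frac{2 - -20}{2}\right) + 17\right) \left(-42\right) + 210292 = \left(\left(2 + \frac{2 + 20}{2}\right) + 17\right) \left(-42\right) + 210292 = \left(\left(2 + \frac{1}{2} \cdot 22\right) + 17\right) \left(-42\right) + 210292 = \left(\left(2 + 11\right) + 17\right) \left(-42\right) + 210292 = \left(13 + 17\right) \left(-42\right) + 210292 = 30 \left(-42\right) + 210292 = -1260 + 210292 = 209032$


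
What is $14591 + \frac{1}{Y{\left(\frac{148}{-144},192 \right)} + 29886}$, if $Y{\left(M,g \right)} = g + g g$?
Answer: $\frac{976750723}{66942} \approx 14591.0$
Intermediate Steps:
$Y{\left(M,g \right)} = g + g^{2}$
$14591 + \frac{1}{Y{\left(\frac{148}{-144},192 \right)} + 29886} = 14591 + \frac{1}{192 \left(1 + 192\right) + 29886} = 14591 + \frac{1}{192 \cdot 193 + 29886} = 14591 + \frac{1}{37056 + 29886} = 14591 + \frac{1}{66942} = \frac{976750723}{66942}$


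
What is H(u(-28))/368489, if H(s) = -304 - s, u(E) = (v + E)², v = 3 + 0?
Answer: -929/368489 ≈ -0.0025211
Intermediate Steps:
v = 3
u(E) = (3 + E)²
H(u(-28))/368489 = (-304 - (3 - 28)²)/368489 = (-304 - 1*(-25)²)*(1/368489) = (-304 - 1*625)*(1/368489) = (-304 - 625)*(1/368489) = -929*1/368489 = -929/368489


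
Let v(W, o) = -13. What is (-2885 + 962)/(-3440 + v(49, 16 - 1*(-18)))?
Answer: 641/1151 ≈ 0.55691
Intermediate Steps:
(-2885 + 962)/(-3440 + v(49, 16 - 1*(-18))) = (-2885 + 962)/(-3440 - 13) = -1923/(-3453) = -1923*(-1/3453) = 641/1151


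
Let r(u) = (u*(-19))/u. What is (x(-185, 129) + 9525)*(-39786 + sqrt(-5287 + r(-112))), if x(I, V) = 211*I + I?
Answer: 1181445270 - 29695*I*sqrt(5306) ≈ 1.1814e+9 - 2.1631e+6*I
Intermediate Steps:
r(u) = -19 (r(u) = (-19*u)/u = -19)
x(I, V) = 212*I
(x(-185, 129) + 9525)*(-39786 + sqrt(-5287 + r(-112))) = (212*(-185) + 9525)*(-39786 + sqrt(-5287 - 19)) = (-39220 + 9525)*(-39786 + sqrt(-5306)) = -29695*(-39786 + I*sqrt(5306)) = 1181445270 - 29695*I*sqrt(5306)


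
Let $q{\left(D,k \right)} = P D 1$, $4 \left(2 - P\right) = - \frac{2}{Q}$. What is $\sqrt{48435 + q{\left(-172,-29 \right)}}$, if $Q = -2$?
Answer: $\sqrt{48134} \approx 219.39$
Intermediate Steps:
$P = \frac{7}{4}$ ($P = 2 - \frac{\left(-2\right) \frac{1}{-2}}{4} = 2 - \frac{\left(-2\right) \left(- \frac{1}{2}\right)}{4} = 2 - \frac{1}{4} = \frac{7}{4} \approx 1.75$)
$q{\left(D,k \right)} = \frac{7 D}{4}$ ($q{\left(D,k \right)} = \frac{7 D}{4} \cdot 1 = \frac{7 D}{4}$)
$\sqrt{48435 + q{\left(-172,-29 \right)}} = \sqrt{48435 + \frac{7}{4} \left(-172\right)} = \sqrt{48435 - 301} = \sqrt{48134}$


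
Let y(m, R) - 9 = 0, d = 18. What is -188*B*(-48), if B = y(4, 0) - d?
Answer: -81216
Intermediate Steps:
y(m, R) = 9 (y(m, R) = 9 + 0 = 9)
B = -9 (B = 9 - 1*18 = 9 - 18 = -9)
-188*B*(-48) = -188*(-9)*(-48) = 1692*(-48) = -81216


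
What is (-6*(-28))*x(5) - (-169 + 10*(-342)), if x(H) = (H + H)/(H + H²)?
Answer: 3645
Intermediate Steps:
x(H) = 2*H/(H + H²) (x(H) = (2*H)/(H + H²) = 2*H/(H + H²))
(-6*(-28))*x(5) - (-169 + 10*(-342)) = (-6*(-28))*(2/(1 + 5)) - (-169 + 10*(-342)) = 168*(2/6) - (-169 - 3420) = 168*(2*(⅙)) - 1*(-3589) = 168*(⅓) + 3589 = 56 + 3589 = 3645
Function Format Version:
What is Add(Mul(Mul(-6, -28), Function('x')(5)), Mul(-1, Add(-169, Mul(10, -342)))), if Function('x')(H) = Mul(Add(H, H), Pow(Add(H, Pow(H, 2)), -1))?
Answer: 3645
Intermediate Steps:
Function('x')(H) = Mul(2, H, Pow(Add(H, Pow(H, 2)), -1)) (Function('x')(H) = Mul(Mul(2, H), Pow(Add(H, Pow(H, 2)), -1)) = Mul(2, H, Pow(Add(H, Pow(H, 2)), -1)))
Add(Mul(Mul(-6, -28), Function('x')(5)), Mul(-1, Add(-169, Mul(10, -342)))) = Add(Mul(Mul(-6, -28), Mul(2, Pow(Add(1, 5), -1))), Mul(-1, Add(-169, Mul(10, -342)))) = Add(Mul(168, Mul(2, Pow(6, -1))), Mul(-1, Add(-169, -3420))) = Add(Mul(168, Mul(2, Rational(1, 6))), Mul(-1, -3589)) = Add(Mul(168, Rational(1, 3)), 3589) = Add(56, 3589) = 3645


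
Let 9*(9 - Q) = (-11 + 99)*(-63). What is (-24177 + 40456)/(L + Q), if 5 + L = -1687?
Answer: -16279/1067 ≈ -15.257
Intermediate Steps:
L = -1692 (L = -5 - 1687 = -1692)
Q = 625 (Q = 9 - (-11 + 99)*(-63)/9 = 9 - 88*(-63)/9 = 9 - ⅑*(-5544) = 9 + 616 = 625)
(-24177 + 40456)/(L + Q) = (-24177 + 40456)/(-1692 + 625) = 16279/(-1067) = 16279*(-1/1067) = -16279/1067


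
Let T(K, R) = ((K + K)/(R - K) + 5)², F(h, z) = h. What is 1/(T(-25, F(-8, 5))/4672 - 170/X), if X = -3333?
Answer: 4500243264/233618285 ≈ 19.263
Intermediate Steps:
T(K, R) = (5 + 2*K/(R - K))² (T(K, R) = ((2*K)/(R - K) + 5)² = (2*K/(R - K) + 5)² = (5 + 2*K/(R - K))²)
1/(T(-25, F(-8, 5))/4672 - 170/X) = 1/(((-5*(-8) + 3*(-25))²/(-25 - 1*(-8))²)/4672 - 170/(-3333)) = 1/(((40 - 75)²/(-25 + 8)²)*(1/4672) - 170*(-1/3333)) = 1/(((-35)²/(-17)²)*(1/4672) + 170/3333) = 1/(((1/289)*1225)*(1/4672) + 170/3333) = 1/((1225/289)*(1/4672) + 170/3333) = 1/(1225/1350208 + 170/3333) = 1/(233618285/4500243264) = 4500243264/233618285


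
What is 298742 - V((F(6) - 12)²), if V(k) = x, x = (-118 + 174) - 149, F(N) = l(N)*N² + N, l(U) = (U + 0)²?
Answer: 298835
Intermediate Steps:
l(U) = U²
F(N) = N + N⁴ (F(N) = N²*N² + N = N⁴ + N = N + N⁴)
x = -93 (x = 56 - 149 = -93)
V(k) = -93
298742 - V((F(6) - 12)²) = 298742 - 1*(-93) = 298742 + 93 = 298835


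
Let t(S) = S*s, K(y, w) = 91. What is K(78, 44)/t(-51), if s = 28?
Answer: -13/204 ≈ -0.063725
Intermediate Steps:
t(S) = 28*S (t(S) = S*28 = 28*S)
K(78, 44)/t(-51) = 91/((28*(-51))) = 91/(-1428) = 91*(-1/1428) = -13/204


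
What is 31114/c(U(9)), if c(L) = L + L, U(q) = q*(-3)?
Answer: -15557/27 ≈ -576.19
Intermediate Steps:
U(q) = -3*q
c(L) = 2*L
31114/c(U(9)) = 31114/((2*(-3*9))) = 31114/((2*(-27))) = 31114/(-54) = 31114*(-1/54) = -15557/27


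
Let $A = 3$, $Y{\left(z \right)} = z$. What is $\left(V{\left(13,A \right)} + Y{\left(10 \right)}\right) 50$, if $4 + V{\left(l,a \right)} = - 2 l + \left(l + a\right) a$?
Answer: $1400$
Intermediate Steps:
$V{\left(l,a \right)} = -4 - 2 l + a \left(a + l\right)$ ($V{\left(l,a \right)} = -4 + \left(- 2 l + \left(l + a\right) a\right) = -4 + \left(- 2 l + \left(a + l\right) a\right) = -4 + \left(- 2 l + a \left(a + l\right)\right) = -4 - 2 l + a \left(a + l\right)$)
$\left(V{\left(13,A \right)} + Y{\left(10 \right)}\right) 50 = \left(\left(-4 + 3^{2} - 26 + 3 \cdot 13\right) + 10\right) 50 = \left(\left(-4 + 9 - 26 + 39\right) + 10\right) 50 = \left(18 + 10\right) 50 = 28 \cdot 50 = 1400$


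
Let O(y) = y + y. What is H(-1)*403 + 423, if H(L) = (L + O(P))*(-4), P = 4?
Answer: -10861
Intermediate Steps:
O(y) = 2*y
H(L) = -32 - 4*L (H(L) = (L + 2*4)*(-4) = (L + 8)*(-4) = (8 + L)*(-4) = -32 - 4*L)
H(-1)*403 + 423 = (-32 - 4*(-1))*403 + 423 = (-32 + 4)*403 + 423 = -28*403 + 423 = -11284 + 423 = -10861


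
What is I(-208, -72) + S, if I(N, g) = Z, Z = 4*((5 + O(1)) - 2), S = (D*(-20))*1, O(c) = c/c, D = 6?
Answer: -104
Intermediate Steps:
O(c) = 1
S = -120 (S = (6*(-20))*1 = -120*1 = -120)
Z = 16 (Z = 4*((5 + 1) - 2) = 4*(6 - 2) = 4*4 = 16)
I(N, g) = 16
I(-208, -72) + S = 16 - 120 = -104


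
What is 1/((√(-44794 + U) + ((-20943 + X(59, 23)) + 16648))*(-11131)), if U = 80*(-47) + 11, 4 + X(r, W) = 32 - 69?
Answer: I/(11131*(√48543 + 4336*I)) ≈ 2.0666e-8 + 1.0501e-9*I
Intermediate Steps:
X(r, W) = -41 (X(r, W) = -4 + (32 - 69) = -4 - 37 = -41)
U = -3749 (U = -3760 + 11 = -3749)
1/((√(-44794 + U) + ((-20943 + X(59, 23)) + 16648))*(-11131)) = 1/((√(-44794 - 3749) + ((-20943 - 41) + 16648))*(-11131)) = -1/11131/(√(-48543) + (-20984 + 16648)) = -1/11131/(I*√48543 - 4336) = -1/11131/(-4336 + I*√48543) = -1/(11131*(-4336 + I*√48543))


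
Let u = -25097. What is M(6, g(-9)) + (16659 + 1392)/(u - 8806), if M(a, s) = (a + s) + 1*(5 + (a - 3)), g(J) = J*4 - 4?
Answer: -299843/11301 ≈ -26.532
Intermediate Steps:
g(J) = -4 + 4*J (g(J) = 4*J - 4 = -4 + 4*J)
M(a, s) = 2 + s + 2*a (M(a, s) = (a + s) + 1*(5 + (-3 + a)) = (a + s) + 1*(2 + a) = (a + s) + (2 + a) = 2 + s + 2*a)
M(6, g(-9)) + (16659 + 1392)/(u - 8806) = (2 + (-4 + 4*(-9)) + 2*6) + (16659 + 1392)/(-25097 - 8806) = (2 + (-4 - 36) + 12) + 18051/(-33903) = (2 - 40 + 12) + 18051*(-1/33903) = -26 - 6017/11301 = -299843/11301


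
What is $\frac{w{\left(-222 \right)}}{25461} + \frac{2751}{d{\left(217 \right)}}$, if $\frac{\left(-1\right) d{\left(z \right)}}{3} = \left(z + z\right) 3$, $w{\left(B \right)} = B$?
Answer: $- \frac{375187}{526194} \approx -0.71302$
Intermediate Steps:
$d{\left(z \right)} = - 18 z$ ($d{\left(z \right)} = - 3 \left(z + z\right) 3 = - 3 \cdot 2 z 3 = - 3 \cdot 6 z = - 18 z$)
$\frac{w{\left(-222 \right)}}{25461} + \frac{2751}{d{\left(217 \right)}} = - \frac{222}{25461} + \frac{2751}{\left(-18\right) 217} = \left(-222\right) \frac{1}{25461} + \frac{2751}{-3906} = - \frac{74}{8487} + 2751 \left(- \frac{1}{3906}\right) = - \frac{74}{8487} - \frac{131}{186} = - \frac{375187}{526194}$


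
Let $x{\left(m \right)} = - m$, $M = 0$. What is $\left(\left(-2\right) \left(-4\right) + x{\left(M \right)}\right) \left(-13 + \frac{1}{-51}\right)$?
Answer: $- \frac{5312}{51} \approx -104.16$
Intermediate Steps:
$\left(\left(-2\right) \left(-4\right) + x{\left(M \right)}\right) \left(-13 + \frac{1}{-51}\right) = \left(\left(-2\right) \left(-4\right) - 0\right) \left(-13 + \frac{1}{-51}\right) = \left(8 + 0\right) \left(-13 - \frac{1}{51}\right) = 8 \left(- \frac{664}{51}\right) = - \frac{5312}{51}$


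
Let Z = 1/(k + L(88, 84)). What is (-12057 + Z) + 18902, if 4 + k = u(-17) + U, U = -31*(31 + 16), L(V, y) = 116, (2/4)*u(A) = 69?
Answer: 8261914/1207 ≈ 6845.0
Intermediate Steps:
u(A) = 138 (u(A) = 2*69 = 138)
U = -1457 (U = -31*47 = -1457)
k = -1323 (k = -4 + (138 - 1457) = -4 - 1319 = -1323)
Z = -1/1207 (Z = 1/(-1323 + 116) = 1/(-1207) = -1/1207 ≈ -0.00082850)
(-12057 + Z) + 18902 = (-12057 - 1/1207) + 18902 = -14552800/1207 + 18902 = 8261914/1207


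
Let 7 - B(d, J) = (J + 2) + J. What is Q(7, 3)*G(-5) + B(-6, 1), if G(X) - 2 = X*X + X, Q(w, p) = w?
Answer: 157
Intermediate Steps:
G(X) = 2 + X + X² (G(X) = 2 + (X*X + X) = 2 + (X² + X) = 2 + (X + X²) = 2 + X + X²)
B(d, J) = 5 - 2*J (B(d, J) = 7 - ((J + 2) + J) = 7 - ((2 + J) + J) = 7 - (2 + 2*J) = 7 + (-2 - 2*J) = 5 - 2*J)
Q(7, 3)*G(-5) + B(-6, 1) = 7*(2 - 5 + (-5)²) + (5 - 2*1) = 7*(2 - 5 + 25) + (5 - 2) = 7*22 + 3 = 154 + 3 = 157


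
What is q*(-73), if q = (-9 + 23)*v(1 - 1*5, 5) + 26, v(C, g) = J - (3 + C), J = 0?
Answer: -2920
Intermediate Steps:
v(C, g) = -3 - C (v(C, g) = 0 - (3 + C) = 0 + (-3 - C) = -3 - C)
q = 40 (q = (-9 + 23)*(-3 - (1 - 1*5)) + 26 = 14*(-3 - (1 - 5)) + 26 = 14*(-3 - 1*(-4)) + 26 = 14*(-3 + 4) + 26 = 14*1 + 26 = 14 + 26 = 40)
q*(-73) = 40*(-73) = -2920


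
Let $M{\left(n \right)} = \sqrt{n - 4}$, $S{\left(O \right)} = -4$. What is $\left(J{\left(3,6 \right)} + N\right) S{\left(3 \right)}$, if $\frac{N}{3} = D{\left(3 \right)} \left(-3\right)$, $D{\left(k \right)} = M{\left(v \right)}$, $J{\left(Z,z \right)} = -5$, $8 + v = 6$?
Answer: $20 + 36 i \sqrt{6} \approx 20.0 + 88.182 i$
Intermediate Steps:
$v = -2$ ($v = -8 + 6 = -2$)
$M{\left(n \right)} = \sqrt{-4 + n}$
$D{\left(k \right)} = i \sqrt{6}$ ($D{\left(k \right)} = \sqrt{-4 - 2} = \sqrt{-6} = i \sqrt{6}$)
$N = - 9 i \sqrt{6}$ ($N = 3 i \sqrt{6} \left(-3\right) = 3 \left(- 3 i \sqrt{6}\right) = - 9 i \sqrt{6} \approx - 22.045 i$)
$\left(J{\left(3,6 \right)} + N\right) S{\left(3 \right)} = \left(-5 - 9 i \sqrt{6}\right) \left(-4\right) = 20 + 36 i \sqrt{6}$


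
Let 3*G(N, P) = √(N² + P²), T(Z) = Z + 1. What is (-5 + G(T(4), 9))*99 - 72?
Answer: -567 + 33*√106 ≈ -227.24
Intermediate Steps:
T(Z) = 1 + Z
G(N, P) = √(N² + P²)/3
(-5 + G(T(4), 9))*99 - 72 = (-5 + √((1 + 4)² + 9²)/3)*99 - 72 = (-5 + √(5² + 81)/3)*99 - 72 = (-5 + √(25 + 81)/3)*99 - 72 = (-5 + √106/3)*99 - 72 = (-495 + 33*√106) - 72 = -567 + 33*√106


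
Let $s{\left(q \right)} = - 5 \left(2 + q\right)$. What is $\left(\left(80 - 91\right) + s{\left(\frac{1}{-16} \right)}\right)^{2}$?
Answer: $\frac{109561}{256} \approx 427.97$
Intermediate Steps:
$s{\left(q \right)} = -10 - 5 q$
$\left(\left(80 - 91\right) + s{\left(\frac{1}{-16} \right)}\right)^{2} = \left(\left(80 - 91\right) - \left(10 + \frac{5}{-16}\right)\right)^{2} = \left(-11 - \frac{155}{16}\right)^{2} = \left(- \frac{331}{16}\right)^{2} = \frac{109561}{256}$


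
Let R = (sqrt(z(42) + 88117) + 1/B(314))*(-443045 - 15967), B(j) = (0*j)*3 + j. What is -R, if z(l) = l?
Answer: 229506/157 + 459012*sqrt(88159) ≈ 1.3629e+8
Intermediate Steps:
B(j) = j (B(j) = 0*3 + j = 0 + j = j)
R = -229506/157 - 459012*sqrt(88159) (R = (sqrt(42 + 88117) + 1/314)*(-443045 - 15967) = (sqrt(88159) + 1/314)*(-459012) = (1/314 + sqrt(88159))*(-459012) = -229506/157 - 459012*sqrt(88159) ≈ -1.3629e+8)
-R = -(-229506/157 - 459012*sqrt(88159)) = 229506/157 + 459012*sqrt(88159)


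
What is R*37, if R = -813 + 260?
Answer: -20461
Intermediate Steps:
R = -553
R*37 = -553*37 = -20461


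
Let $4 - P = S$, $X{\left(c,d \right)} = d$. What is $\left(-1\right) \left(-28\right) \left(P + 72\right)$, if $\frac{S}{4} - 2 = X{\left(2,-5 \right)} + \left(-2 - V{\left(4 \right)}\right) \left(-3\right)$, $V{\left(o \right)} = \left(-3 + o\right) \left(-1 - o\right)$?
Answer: $3472$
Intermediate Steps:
$V{\left(o \right)} = \left(-1 - o\right) \left(-3 + o\right)$
$S = -48$ ($S = 8 + 4 \left(-5 + \left(-2 - \left(3 - 4^{2} + 2 \cdot 4\right)\right) \left(-3\right)\right) = 8 + 4 \left(-5 + \left(-2 - \left(3 - 16 + 8\right)\right) \left(-3\right)\right) = 8 + 4 \left(-5 + \left(-2 - -5\right) \left(-3\right)\right) = 8 + 4 \left(-5 + \left(-2 + 5\right) \left(-3\right)\right) = 8 + 4 \left(-5 + 3 \left(-3\right)\right) = 8 + 4 \left(-5 - 9\right) = 8 + 4 \left(-14\right) = 8 - 56 = -48$)
$P = 52$ ($P = 4 - -48 = 4 + 48 = 52$)
$\left(-1\right) \left(-28\right) \left(P + 72\right) = \left(-1\right) \left(-28\right) \left(52 + 72\right) = 28 \cdot 124 = 3472$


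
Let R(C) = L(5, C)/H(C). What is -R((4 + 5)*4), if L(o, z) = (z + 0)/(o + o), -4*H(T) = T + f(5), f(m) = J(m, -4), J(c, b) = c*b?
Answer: 9/10 ≈ 0.90000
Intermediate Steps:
J(c, b) = b*c
f(m) = -4*m
H(T) = 5 - T/4 (H(T) = -(T - 4*5)/4 = -(T - 20)/4 = -(-20 + T)/4 = 5 - T/4)
L(o, z) = z/(2*o) (L(o, z) = z/((2*o)) = z*(1/(2*o)) = z/(2*o))
R(C) = C/(10*(5 - C/4)) (R(C) = ((½)*C/5)/(5 - C/4) = ((½)*C*(⅕))/(5 - C/4) = (C/10)/(5 - C/4) = C/(10*(5 - C/4)))
-R((4 + 5)*4) = -(-2)*(4 + 5)*4/(-100 + 5*((4 + 5)*4)) = -(-2)*9*4/(-100 + 5*(9*4)) = -(-2)*36/(-100 + 5*36) = -(-2)*36/(-100 + 180) = -(-2)*36/80 = -1*(-9/10) = 9/10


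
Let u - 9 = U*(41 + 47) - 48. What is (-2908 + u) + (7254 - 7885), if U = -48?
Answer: -7802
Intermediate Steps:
u = -4263 (u = 9 + (-48*(41 + 47) - 48) = 9 + (-48*88 - 48) = 9 + (-4224 - 48) = 9 - 4272 = -4263)
(-2908 + u) + (7254 - 7885) = (-2908 - 4263) + (7254 - 7885) = -7171 - 631 = -7802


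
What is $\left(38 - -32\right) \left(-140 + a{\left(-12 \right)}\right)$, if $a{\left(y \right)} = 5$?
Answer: $-9450$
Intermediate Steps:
$\left(38 - -32\right) \left(-140 + a{\left(-12 \right)}\right) = \left(38 - -32\right) \left(-140 + 5\right) = \left(38 + 32\right) \left(-135\right) = 70 \left(-135\right) = -9450$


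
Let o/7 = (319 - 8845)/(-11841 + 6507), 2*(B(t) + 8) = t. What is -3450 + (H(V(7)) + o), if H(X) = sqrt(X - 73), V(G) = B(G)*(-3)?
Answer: -436729/127 + I*sqrt(238)/2 ≈ -3438.8 + 7.7136*I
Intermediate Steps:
B(t) = -8 + t/2
V(G) = 24 - 3*G/2 (V(G) = (-8 + G/2)*(-3) = 24 - 3*G/2)
H(X) = sqrt(-73 + X)
o = 1421/127 (o = 7*((319 - 8845)/(-11841 + 6507)) = 7*(-8526/(-5334)) = 7*(-8526*(-1/5334)) = 7*(203/127) = 1421/127 ≈ 11.189)
-3450 + (H(V(7)) + o) = -3450 + (sqrt(-73 + (24 - 3/2*7)) + 1421/127) = -3450 + (sqrt(-73 + (24 - 21/2)) + 1421/127) = -3450 + (sqrt(-73 + 27/2) + 1421/127) = -3450 + (sqrt(-119/2) + 1421/127) = -3450 + (I*sqrt(238)/2 + 1421/127) = -3450 + (1421/127 + I*sqrt(238)/2) = -436729/127 + I*sqrt(238)/2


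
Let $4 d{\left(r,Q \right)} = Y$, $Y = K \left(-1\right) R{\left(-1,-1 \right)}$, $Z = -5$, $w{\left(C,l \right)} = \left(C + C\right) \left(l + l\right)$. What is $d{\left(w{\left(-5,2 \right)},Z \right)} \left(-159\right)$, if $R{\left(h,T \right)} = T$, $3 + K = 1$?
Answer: $\frac{159}{2} \approx 79.5$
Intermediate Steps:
$K = -2$ ($K = -3 + 1 = -2$)
$w{\left(C,l \right)} = 4 C l$ ($w{\left(C,l \right)} = 2 C 2 l = 4 C l$)
$Y = -2$ ($Y = \left(-2\right) \left(-1\right) \left(-1\right) = 2 \left(-1\right) = -2$)
$d{\left(r,Q \right)} = - \frac{1}{2}$ ($d{\left(r,Q \right)} = \frac{1}{4} \left(-2\right) = - \frac{1}{2}$)
$d{\left(w{\left(-5,2 \right)},Z \right)} \left(-159\right) = \left(- \frac{1}{2}\right) \left(-159\right) = \frac{159}{2}$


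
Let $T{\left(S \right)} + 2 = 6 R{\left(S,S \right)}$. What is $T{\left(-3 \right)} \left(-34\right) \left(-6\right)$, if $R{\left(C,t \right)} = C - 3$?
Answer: $-7752$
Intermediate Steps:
$R{\left(C,t \right)} = -3 + C$
$T{\left(S \right)} = -20 + 6 S$ ($T{\left(S \right)} = -2 + 6 \left(-3 + S\right) = -2 + \left(-18 + 6 S\right) = -20 + 6 S$)
$T{\left(-3 \right)} \left(-34\right) \left(-6\right) = \left(-20 + 6 \left(-3\right)\right) \left(-34\right) \left(-6\right) = \left(-20 - 18\right) \left(-34\right) \left(-6\right) = \left(-38\right) \left(-34\right) \left(-6\right) = 1292 \left(-6\right) = -7752$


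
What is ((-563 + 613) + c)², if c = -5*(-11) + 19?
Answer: 15376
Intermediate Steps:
c = 74 (c = 55 + 19 = 74)
((-563 + 613) + c)² = ((-563 + 613) + 74)² = (50 + 74)² = 124² = 15376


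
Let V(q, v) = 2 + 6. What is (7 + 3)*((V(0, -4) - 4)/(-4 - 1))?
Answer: -8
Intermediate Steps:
V(q, v) = 8
(7 + 3)*((V(0, -4) - 4)/(-4 - 1)) = (7 + 3)*((8 - 4)/(-4 - 1)) = 10*(4/(-5)) = 10*(4*(-1/5)) = 10*(-4/5) = -8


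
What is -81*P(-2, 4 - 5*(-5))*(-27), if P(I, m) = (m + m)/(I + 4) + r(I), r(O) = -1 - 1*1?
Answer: 59049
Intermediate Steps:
r(O) = -2 (r(O) = -1 - 1 = -2)
P(I, m) = -2 + 2*m/(4 + I) (P(I, m) = (m + m)/(I + 4) - 2 = (2*m)/(4 + I) - 2 = 2*m/(4 + I) - 2 = -2 + 2*m/(4 + I))
-81*P(-2, 4 - 5*(-5))*(-27) = -162*(-4 + (4 - 5*(-5)) - 1*(-2))/(4 - 2)*(-27) = -162*(-4 + (4 + 25) + 2)/2*(-27) = -162*(-4 + 29 + 2)/2*(-27) = -162*27/2*(-27) = -81*27*(-27) = -2187*(-27) = 59049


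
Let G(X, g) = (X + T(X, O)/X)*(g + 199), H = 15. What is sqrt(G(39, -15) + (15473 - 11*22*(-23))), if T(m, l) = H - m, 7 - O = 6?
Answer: sqrt(4749199)/13 ≈ 167.64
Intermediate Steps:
O = 1 (O = 7 - 1*6 = 7 - 6 = 1)
T(m, l) = 15 - m
G(X, g) = (199 + g)*(X + (15 - X)/X) (G(X, g) = (X + (15 - X)/X)*(g + 199) = (X + (15 - X)/X)*(199 + g) = (199 + g)*(X + (15 - X)/X))
sqrt(G(39, -15) + (15473 - 11*22*(-23))) = sqrt((2985 - 199*39 + 39**2*(199 - 15) - 1*(-15)*(-15 + 39))/39 + (15473 - 11*22*(-23))) = sqrt((2985 - 7761 + 1521*184 - 1*(-15)*24)/39 + (15473 - 242*(-23))) = sqrt((2985 - 7761 + 279864 + 360)/39 + (15473 - 1*(-5566))) = sqrt((1/39)*275448 + (15473 + 5566)) = sqrt(91816/13 + 21039) = sqrt(365323/13) = sqrt(4749199)/13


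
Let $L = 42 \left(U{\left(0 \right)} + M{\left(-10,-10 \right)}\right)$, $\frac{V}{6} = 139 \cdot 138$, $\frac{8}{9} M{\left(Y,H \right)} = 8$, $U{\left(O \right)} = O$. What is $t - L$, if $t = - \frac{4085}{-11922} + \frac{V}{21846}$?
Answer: $- \frac{16164663467}{43408002} \approx -372.39$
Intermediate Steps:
$M{\left(Y,H \right)} = 9$ ($M{\left(Y,H \right)} = \frac{9}{8} \cdot 8 = 9$)
$V = 115092$ ($V = 6 \cdot 139 \cdot 138 = 6 \cdot 19182 = 115092$)
$t = \frac{243561289}{43408002}$ ($t = - \frac{4085}{-11922} + \frac{115092}{21846} = \left(-4085\right) \left(- \frac{1}{11922}\right) + 115092 \cdot \frac{1}{21846} = \frac{4085}{11922} + \frac{19182}{3641} = \frac{243561289}{43408002} \approx 5.611$)
$L = 378$ ($L = 42 \left(0 + 9\right) = 42 \cdot 9 = 378$)
$t - L = \frac{243561289}{43408002} - 378 = - \frac{16164663467}{43408002}$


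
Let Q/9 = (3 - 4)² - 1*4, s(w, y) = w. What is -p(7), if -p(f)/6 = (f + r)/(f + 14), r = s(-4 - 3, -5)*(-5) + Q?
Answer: 30/7 ≈ 4.2857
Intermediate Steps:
Q = -27 (Q = 9*((3 - 4)² - 1*4) = 9*((-1)² - 4) = 9*(1 - 4) = 9*(-3) = -27)
r = 8 (r = (-4 - 3)*(-5) - 27 = -7*(-5) - 27 = 35 - 27 = 8)
p(f) = -6*(8 + f)/(14 + f) (p(f) = -6*(f + 8)/(f + 14) = -6*(8 + f)/(14 + f))
-p(7) = -6*(-8 - 1*7)/(14 + 7) = -6*(-8 - 7)/21 = -6*(-15)/21 = -1*(-30/7) = 30/7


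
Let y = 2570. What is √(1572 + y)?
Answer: √4142 ≈ 64.358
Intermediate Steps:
√(1572 + y) = √(1572 + 2570) = √4142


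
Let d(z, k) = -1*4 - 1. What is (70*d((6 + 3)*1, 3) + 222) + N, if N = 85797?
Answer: 85669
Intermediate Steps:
d(z, k) = -5 (d(z, k) = -4 - 1 = -5)
(70*d((6 + 3)*1, 3) + 222) + N = (70*(-5) + 222) + 85797 = (-350 + 222) + 85797 = -128 + 85797 = 85669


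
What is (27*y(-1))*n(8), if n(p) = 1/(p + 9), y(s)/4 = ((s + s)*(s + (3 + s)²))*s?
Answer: 648/17 ≈ 38.118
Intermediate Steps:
y(s) = 8*s²*(s + (3 + s)²) (y(s) = 4*(((s + s)*(s + (3 + s)²))*s) = 4*(((2*s)*(s + (3 + s)²))*s) = 4*((2*s*(s + (3 + s)²))*s) = 4*(2*s²*(s + (3 + s)²)) = 8*s²*(s + (3 + s)²))
n(p) = 1/(9 + p)
(27*y(-1))*n(8) = (27*(8*(-1)²*(-1 + (3 - 1)²)))/(9 + 8) = (27*(8*1*(-1 + 2²)))/17 = (27*(8*1*(-1 + 4)))*(1/17) = (27*(8*1*3))*(1/17) = (27*24)*(1/17) = 648*(1/17) = 648/17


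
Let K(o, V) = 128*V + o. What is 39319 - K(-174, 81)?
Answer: 29125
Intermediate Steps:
K(o, V) = o + 128*V
39319 - K(-174, 81) = 39319 - (-174 + 128*81) = 39319 - (-174 + 10368) = 39319 - 1*10194 = 39319 - 10194 = 29125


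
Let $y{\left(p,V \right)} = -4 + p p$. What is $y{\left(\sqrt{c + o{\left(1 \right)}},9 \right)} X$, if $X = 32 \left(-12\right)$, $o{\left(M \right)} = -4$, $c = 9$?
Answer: $-384$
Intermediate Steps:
$y{\left(p,V \right)} = -4 + p^{2}$
$X = -384$
$y{\left(\sqrt{c + o{\left(1 \right)}},9 \right)} X = \left(-4 + \left(\sqrt{9 - 4}\right)^{2}\right) \left(-384\right) = \left(-4 + \left(\sqrt{5}\right)^{2}\right) \left(-384\right) = \left(-4 + 5\right) \left(-384\right) = 1 \left(-384\right) = -384$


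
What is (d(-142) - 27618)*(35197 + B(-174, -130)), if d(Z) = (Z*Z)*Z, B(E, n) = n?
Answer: -101375400702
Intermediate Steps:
d(Z) = Z³ (d(Z) = Z²*Z = Z³)
(d(-142) - 27618)*(35197 + B(-174, -130)) = ((-142)³ - 27618)*(35197 - 130) = (-2863288 - 27618)*35067 = -2890906*35067 = -101375400702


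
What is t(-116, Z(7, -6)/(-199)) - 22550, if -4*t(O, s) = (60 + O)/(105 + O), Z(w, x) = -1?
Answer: -248064/11 ≈ -22551.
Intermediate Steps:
t(O, s) = -(60 + O)/(4*(105 + O))
t(-116, Z(7, -6)/(-199)) - 22550 = (-60 - 1*(-116))/(4*(105 - 116)) - 22550 = (¼)*(-60 + 116)/(-11) - 22550 = (¼)*(-1/11)*56 - 22550 = -14/11 - 22550 = -248064/11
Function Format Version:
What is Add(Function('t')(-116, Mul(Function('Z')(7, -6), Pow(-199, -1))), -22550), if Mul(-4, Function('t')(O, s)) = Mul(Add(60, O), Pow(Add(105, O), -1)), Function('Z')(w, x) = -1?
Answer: Rational(-248064, 11) ≈ -22551.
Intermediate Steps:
Function('t')(O, s) = Mul(Rational(-1, 4), Pow(Add(105, O), -1), Add(60, O)) (Function('t')(O, s) = Mul(Rational(-1, 4), Mul(Add(60, O), Pow(Add(105, O), -1))) = Mul(Rational(-1, 4), Mul(Pow(Add(105, O), -1), Add(60, O))) = Mul(Rational(-1, 4), Pow(Add(105, O), -1), Add(60, O)))
Add(Function('t')(-116, Mul(Function('Z')(7, -6), Pow(-199, -1))), -22550) = Add(Mul(Rational(1, 4), Pow(Add(105, -116), -1), Add(-60, Mul(-1, -116))), -22550) = Add(Mul(Rational(1, 4), Pow(-11, -1), Add(-60, 116)), -22550) = Add(Mul(Rational(1, 4), Rational(-1, 11), 56), -22550) = Add(Rational(-14, 11), -22550) = Rational(-248064, 11)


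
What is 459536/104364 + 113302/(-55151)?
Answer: 3379805002/1438944741 ≈ 2.3488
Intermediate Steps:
459536/104364 + 113302/(-55151) = 459536*(1/104364) + 113302*(-1/55151) = 114884/26091 - 113302/55151 = 3379805002/1438944741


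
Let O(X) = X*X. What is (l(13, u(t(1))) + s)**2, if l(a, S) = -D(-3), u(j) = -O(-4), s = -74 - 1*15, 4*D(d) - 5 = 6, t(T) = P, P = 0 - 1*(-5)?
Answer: 134689/16 ≈ 8418.1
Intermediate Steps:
P = 5 (P = 0 + 5 = 5)
t(T) = 5
O(X) = X**2
D(d) = 11/4 (D(d) = 5/4 + (1/4)*6 = 5/4 + 3/2 = 11/4)
s = -89 (s = -74 - 15 = -89)
u(j) = -16 (u(j) = -1*(-4)**2 = -1*16 = -16)
l(a, S) = -11/4 (l(a, S) = -1*11/4 = -11/4)
(l(13, u(t(1))) + s)**2 = (-11/4 - 89)**2 = (-367/4)**2 = 134689/16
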